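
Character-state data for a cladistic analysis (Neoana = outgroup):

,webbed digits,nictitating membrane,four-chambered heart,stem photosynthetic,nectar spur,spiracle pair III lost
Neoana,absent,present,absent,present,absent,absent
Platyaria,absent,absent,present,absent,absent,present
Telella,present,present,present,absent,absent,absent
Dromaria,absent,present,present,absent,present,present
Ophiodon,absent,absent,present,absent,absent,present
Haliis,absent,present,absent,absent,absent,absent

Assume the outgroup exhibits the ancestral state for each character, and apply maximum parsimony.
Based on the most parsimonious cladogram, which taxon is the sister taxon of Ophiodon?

Character polarity is set by the outgroup: the derived state is whichever differs from the outgroup's state, so for nictitating membrane, stem photosynthetic the derived state is 'absent', and for the remaining characters it is 'present'.
webbed digits (derived state 'present') is unique to Telella (autapomorphy; uninformative for grouping).
nictitating membrane: derived state 'absent' in Ophiodon and Platyaria only — synapomorphy for {Ophiodon, Platyaria}.
Only Dromaria, Ophiodon, Platyaria, and Telella show the derived state 'present' for four-chambered heart, supporting them as a clade.
stem photosynthetic (derived state 'absent') is shared by all ingroup taxa — unites the whole ingroup.
nectar spur: derived state 'present' in Dromaria only — an autapomorphy, so it tells us nothing about relationships among taxa.
spiracle pair III lost: derived state 'present' in Dromaria, Ophiodon, and Platyaria only — synapomorphy for {Dromaria, Ophiodon, Platyaria}.
Most parsimonious ingroup topology: ((((Platyaria,Ophiodon),Dromaria),Telella),Haliis).
Ophiodon and Platyaria form a cherry on this tree, so they are sister taxa.

Platyaria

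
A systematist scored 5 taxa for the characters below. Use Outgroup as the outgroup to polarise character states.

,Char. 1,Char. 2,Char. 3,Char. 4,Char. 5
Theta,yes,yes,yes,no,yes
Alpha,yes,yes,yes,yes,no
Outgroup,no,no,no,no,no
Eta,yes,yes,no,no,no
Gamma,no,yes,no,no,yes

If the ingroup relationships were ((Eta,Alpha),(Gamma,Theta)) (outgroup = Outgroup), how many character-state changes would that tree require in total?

Map each character onto ((Eta,Alpha),(Gamma,Theta)) (rooted by Outgroup) and count the minimum state changes it requires (Fitch parsimony):
Char. 1: 2; Char. 2: 1; Char. 3: 2; Char. 4: 1; Char. 5: 1.
Total tree length = 7.

7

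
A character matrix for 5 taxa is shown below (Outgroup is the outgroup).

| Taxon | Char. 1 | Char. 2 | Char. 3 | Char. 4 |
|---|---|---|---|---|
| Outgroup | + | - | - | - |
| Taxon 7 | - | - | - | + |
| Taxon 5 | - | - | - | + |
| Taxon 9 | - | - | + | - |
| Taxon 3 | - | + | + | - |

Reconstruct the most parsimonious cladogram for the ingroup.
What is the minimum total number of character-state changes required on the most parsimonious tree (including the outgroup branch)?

4

Character polarity is set by the outgroup: the derived state is whichever differs from the outgroup's state, so for Char. 1 the derived state is '-', and for the remaining characters it is '+'.
Char. 1 (derived state '-') is shared by all ingroup taxa — unites the whole ingroup.
Char. 2 (derived state '+') is unique to Taxon 3 (autapomorphy; uninformative for grouping).
Char. 3: derived state '+' in Taxon 3 and Taxon 9 only — synapomorphy for {Taxon 3, Taxon 9}.
Only Taxon 5 and Taxon 7 show the derived state '+' for Char. 4, supporting them as a clade.
Most parsimonious ingroup topology: ((Taxon 7,Taxon 5),(Taxon 9,Taxon 3)).
Changes per character on this tree: Char. 1: 1; Char. 2: 1; Char. 3: 1; Char. 4: 1.
Total = 4.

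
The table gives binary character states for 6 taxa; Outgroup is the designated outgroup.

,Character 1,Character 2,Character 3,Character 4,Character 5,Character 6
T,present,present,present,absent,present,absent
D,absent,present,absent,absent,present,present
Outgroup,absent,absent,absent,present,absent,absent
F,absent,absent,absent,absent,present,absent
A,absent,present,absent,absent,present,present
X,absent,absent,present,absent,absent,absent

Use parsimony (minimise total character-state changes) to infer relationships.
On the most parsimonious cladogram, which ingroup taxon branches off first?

X

Character polarity is set by the outgroup: the derived state is whichever differs from the outgroup's state, so for Character 4 the derived state is 'absent', and for the remaining characters it is 'present'.
Character 1 (derived state 'present') is unique to T (autapomorphy; uninformative for grouping).
Character 2 (derived state 'present') is shared by A, D, and T — a synapomorphy uniting that clade.
Character 3 (state 'present') occurs in T and X but conflicts with the nesting implied by the other characters — most parsimoniously interpreted as homoplasy.
All ingroup taxa share the derived state 'absent' for Character 4; it defines the ingroup but does not resolve relationships within it.
Only A, D, F, and T show the derived state 'present' for Character 5, supporting them as a clade.
Character 6: derived state 'present' in A and D only — synapomorphy for {A, D}.
Most parsimonious ingroup topology: ((F,(T,(D,A))),X).
X is sister to the clade containing all other ingroup taxa, so it is the earliest-diverging (most basal) ingroup lineage.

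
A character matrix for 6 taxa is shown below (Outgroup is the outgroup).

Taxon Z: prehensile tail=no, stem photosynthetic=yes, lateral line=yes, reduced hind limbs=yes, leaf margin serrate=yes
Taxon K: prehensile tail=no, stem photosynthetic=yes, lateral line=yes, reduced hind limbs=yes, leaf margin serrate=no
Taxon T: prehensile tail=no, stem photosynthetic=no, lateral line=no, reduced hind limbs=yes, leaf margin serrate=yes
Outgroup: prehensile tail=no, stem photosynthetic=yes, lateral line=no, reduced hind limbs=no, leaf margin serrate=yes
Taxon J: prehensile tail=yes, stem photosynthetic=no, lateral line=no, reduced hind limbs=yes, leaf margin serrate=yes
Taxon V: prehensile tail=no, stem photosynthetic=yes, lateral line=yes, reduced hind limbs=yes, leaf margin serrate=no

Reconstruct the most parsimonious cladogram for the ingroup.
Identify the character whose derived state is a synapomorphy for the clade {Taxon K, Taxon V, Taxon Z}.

lateral line

Character polarity is set by the outgroup: the derived state is whichever differs from the outgroup's state, so for stem photosynthetic, leaf margin serrate the derived state is 'no', and for the remaining characters it is 'yes'.
prehensile tail: derived state 'yes' in Taxon J only — an autapomorphy, so it tells us nothing about relationships among taxa.
stem photosynthetic (derived state 'no') is shared by Taxon J and Taxon T — a synapomorphy uniting that clade.
Only Taxon K, Taxon V, and Taxon Z show the derived state 'yes' for lateral line, supporting them as a clade.
reduced hind limbs (derived state 'yes') is shared by all ingroup taxa — unites the whole ingroup.
leaf margin serrate (derived state 'no') is shared by Taxon K and Taxon V — a synapomorphy uniting that clade.
Most parsimonious ingroup topology: ((Taxon T,Taxon J),(Taxon Z,(Taxon K,Taxon V))).
The clade {Taxon K, Taxon V, Taxon Z} is supported by lateral line: its derived state 'yes' occurs in exactly those taxa and in no other taxon (including the outgroup).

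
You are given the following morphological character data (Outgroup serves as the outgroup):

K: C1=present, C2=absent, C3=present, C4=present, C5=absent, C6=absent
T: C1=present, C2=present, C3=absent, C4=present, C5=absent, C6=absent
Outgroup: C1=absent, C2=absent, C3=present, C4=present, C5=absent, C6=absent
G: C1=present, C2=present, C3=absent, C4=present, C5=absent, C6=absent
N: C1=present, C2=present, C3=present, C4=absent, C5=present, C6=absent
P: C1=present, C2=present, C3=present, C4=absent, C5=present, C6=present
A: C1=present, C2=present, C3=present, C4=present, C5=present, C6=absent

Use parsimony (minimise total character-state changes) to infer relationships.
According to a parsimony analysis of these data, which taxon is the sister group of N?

P

Character polarity is set by the outgroup: the derived state is whichever differs from the outgroup's state, so for C3, C4 the derived state is 'absent', and for the remaining characters it is 'present'.
C1 (derived state 'present') is shared by all ingroup taxa — unites the whole ingroup.
C2 (derived state 'present') is shared by A, G, N, P, and T — a synapomorphy uniting that clade.
C3 (derived state 'absent') is shared by G and T — a synapomorphy uniting that clade.
C4: derived state 'absent' in N and P only — synapomorphy for {N, P}.
C5 (derived state 'present') is shared by A, N, and P — a synapomorphy uniting that clade.
C6: derived state 'present' in P only — an autapomorphy, so it tells us nothing about relationships among taxa.
Most parsimonious ingroup topology: (K,((T,G),((P,N),A))).
N and P form a cherry on this tree, so they are sister taxa.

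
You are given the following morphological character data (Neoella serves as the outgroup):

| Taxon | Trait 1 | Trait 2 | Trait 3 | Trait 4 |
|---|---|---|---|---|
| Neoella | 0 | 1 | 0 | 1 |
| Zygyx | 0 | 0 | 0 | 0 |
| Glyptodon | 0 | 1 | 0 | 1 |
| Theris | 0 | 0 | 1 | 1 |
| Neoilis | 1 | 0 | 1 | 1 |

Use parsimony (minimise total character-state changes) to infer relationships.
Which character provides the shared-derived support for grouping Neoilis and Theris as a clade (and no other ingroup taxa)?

Character polarity is set by the outgroup: the derived state is whichever differs from the outgroup's state, so for Trait 2, Trait 4 the derived state is '0', and for the remaining characters it is '1'.
Trait 1 (derived state '1') is unique to Neoilis (autapomorphy; uninformative for grouping).
Trait 2: derived state '0' in Neoilis, Theris, and Zygyx only — synapomorphy for {Neoilis, Theris, Zygyx}.
Trait 3 (derived state '1') is shared by Neoilis and Theris — a synapomorphy uniting that clade.
Trait 4 (derived state '0') is unique to Zygyx (autapomorphy; uninformative for grouping).
Most parsimonious ingroup topology: ((Zygyx,(Theris,Neoilis)),Glyptodon).
The clade {Neoilis, Theris} is supported by Trait 3: its derived state '1' occurs in exactly those taxa and in no other taxon (including the outgroup).

Trait 3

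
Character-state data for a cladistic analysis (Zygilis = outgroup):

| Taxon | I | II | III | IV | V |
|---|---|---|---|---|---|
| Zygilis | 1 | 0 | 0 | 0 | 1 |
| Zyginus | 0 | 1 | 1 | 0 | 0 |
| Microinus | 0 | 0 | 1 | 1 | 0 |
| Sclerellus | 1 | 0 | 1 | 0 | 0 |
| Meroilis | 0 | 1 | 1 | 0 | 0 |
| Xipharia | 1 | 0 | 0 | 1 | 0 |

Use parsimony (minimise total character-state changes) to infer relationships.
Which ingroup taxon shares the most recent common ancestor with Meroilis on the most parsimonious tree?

Character polarity is set by the outgroup: the derived state is whichever differs from the outgroup's state, so for I, V the derived state is '0', and for the remaining characters it is '1'.
I: derived state '0' in Meroilis, Microinus, and Zyginus only — synapomorphy for {Meroilis, Microinus, Zyginus}.
II: derived state '1' in Meroilis and Zyginus only — synapomorphy for {Meroilis, Zyginus}.
Only Meroilis, Microinus, Sclerellus, and Zyginus show the derived state '1' for III, supporting them as a clade.
IV groups Microinus and Xipharia, which is incompatible with the clades supported by the remaining characters; treating it as convergent (homoplasy) costs fewer steps than any alternative tree.
All ingroup taxa share the derived state '0' for V; it defines the ingroup but does not resolve relationships within it.
Most parsimonious ingroup topology: ((((Zyginus,Meroilis),Microinus),Sclerellus),Xipharia).
Meroilis and Zyginus form a cherry on this tree, so they are sister taxa.

Zyginus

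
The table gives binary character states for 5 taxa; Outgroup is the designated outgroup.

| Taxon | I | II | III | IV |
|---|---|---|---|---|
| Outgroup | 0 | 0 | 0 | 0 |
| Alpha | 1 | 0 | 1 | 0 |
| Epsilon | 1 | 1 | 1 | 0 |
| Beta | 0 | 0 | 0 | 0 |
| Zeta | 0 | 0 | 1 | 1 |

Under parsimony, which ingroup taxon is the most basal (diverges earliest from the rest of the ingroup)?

The outgroup has state '0' for every character, so '1' is the derived state throughout.
I (derived state '1') is shared by Alpha and Epsilon — a synapomorphy uniting that clade.
II: derived state '1' in Epsilon only — an autapomorphy, so it tells us nothing about relationships among taxa.
III (derived state '1') is shared by Alpha, Epsilon, and Zeta — a synapomorphy uniting that clade.
IV (derived state '1') is unique to Zeta (autapomorphy; uninformative for grouping).
Most parsimonious ingroup topology: (((Alpha,Epsilon),Zeta),Beta).
Beta is sister to the clade containing all other ingroup taxa, so it is the earliest-diverging (most basal) ingroup lineage.

Beta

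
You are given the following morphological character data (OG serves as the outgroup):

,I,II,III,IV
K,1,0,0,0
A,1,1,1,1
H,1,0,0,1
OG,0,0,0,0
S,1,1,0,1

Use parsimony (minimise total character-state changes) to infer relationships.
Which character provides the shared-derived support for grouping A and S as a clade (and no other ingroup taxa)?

II

The outgroup has state '0' for every character, so '1' is the derived state throughout.
All ingroup taxa share the derived state '1' for I; it defines the ingroup but does not resolve relationships within it.
II: derived state '1' in A and S only — synapomorphy for {A, S}.
III: derived state '1' in A only — an autapomorphy, so it tells us nothing about relationships among taxa.
IV (derived state '1') is shared by A, H, and S — a synapomorphy uniting that clade.
Most parsimonious ingroup topology: (((S,A),H),K).
The clade {A, S} is supported by II: its derived state '1' occurs in exactly those taxa and in no other taxon (including the outgroup).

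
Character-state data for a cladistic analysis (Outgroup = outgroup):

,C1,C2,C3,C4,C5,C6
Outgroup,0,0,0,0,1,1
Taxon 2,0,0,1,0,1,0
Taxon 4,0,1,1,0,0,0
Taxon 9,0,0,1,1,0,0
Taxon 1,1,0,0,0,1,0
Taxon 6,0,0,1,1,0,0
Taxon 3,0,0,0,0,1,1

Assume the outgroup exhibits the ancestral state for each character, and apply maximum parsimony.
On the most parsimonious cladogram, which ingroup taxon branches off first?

Character polarity is set by the outgroup: the derived state is whichever differs from the outgroup's state, so for C5, C6 the derived state is '0', and for the remaining characters it is '1'.
C1: derived state '1' in Taxon 1 only — an autapomorphy, so it tells us nothing about relationships among taxa.
C2: derived state '1' in Taxon 4 only — an autapomorphy, so it tells us nothing about relationships among taxa.
Only Taxon 2, Taxon 4, Taxon 6, and Taxon 9 show the derived state '1' for C3, supporting them as a clade.
C4: derived state '1' in Taxon 6 and Taxon 9 only — synapomorphy for {Taxon 6, Taxon 9}.
C5 (derived state '0') is shared by Taxon 4, Taxon 6, and Taxon 9 — a synapomorphy uniting that clade.
C6 (derived state '0') is shared by Taxon 1, Taxon 2, Taxon 4, Taxon 6, and Taxon 9 — a synapomorphy uniting that clade.
Most parsimonious ingroup topology: (((Taxon 2,(Taxon 4,(Taxon 9,Taxon 6))),Taxon 1),Taxon 3).
Taxon 3 is sister to the clade containing all other ingroup taxa, so it is the earliest-diverging (most basal) ingroup lineage.

Taxon 3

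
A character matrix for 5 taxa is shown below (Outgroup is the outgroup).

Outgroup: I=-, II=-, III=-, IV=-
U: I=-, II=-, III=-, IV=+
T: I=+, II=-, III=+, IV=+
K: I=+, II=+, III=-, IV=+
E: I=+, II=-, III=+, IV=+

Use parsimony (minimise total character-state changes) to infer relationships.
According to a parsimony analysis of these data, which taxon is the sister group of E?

T

The outgroup has state '-' for every character, so '+' is the derived state throughout.
I: derived state '+' in E, K, and T only — synapomorphy for {E, K, T}.
II: derived state '+' in K only — an autapomorphy, so it tells us nothing about relationships among taxa.
III: derived state '+' in E and T only — synapomorphy for {E, T}.
All ingroup taxa share the derived state '+' for IV; it defines the ingroup but does not resolve relationships within it.
Most parsimonious ingroup topology: (U,((T,E),K)).
E and T form a cherry on this tree, so they are sister taxa.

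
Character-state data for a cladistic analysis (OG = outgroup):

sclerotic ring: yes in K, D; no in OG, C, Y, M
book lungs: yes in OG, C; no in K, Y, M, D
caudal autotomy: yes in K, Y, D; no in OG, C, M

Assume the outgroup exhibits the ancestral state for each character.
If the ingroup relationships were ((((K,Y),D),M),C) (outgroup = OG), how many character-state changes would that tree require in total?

4

Map each character onto ((((K,Y),D),M),C) (rooted by OG) and count the minimum state changes it requires (Fitch parsimony):
sclerotic ring: 2; book lungs: 1; caudal autotomy: 1.
Total tree length = 4.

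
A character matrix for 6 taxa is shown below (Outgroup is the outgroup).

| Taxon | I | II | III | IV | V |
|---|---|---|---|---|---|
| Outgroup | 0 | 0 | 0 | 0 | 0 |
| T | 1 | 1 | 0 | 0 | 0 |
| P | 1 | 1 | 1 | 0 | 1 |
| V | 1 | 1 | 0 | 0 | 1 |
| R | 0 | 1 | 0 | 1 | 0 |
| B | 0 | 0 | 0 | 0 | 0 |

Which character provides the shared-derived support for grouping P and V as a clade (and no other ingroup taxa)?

The outgroup has state '0' for every character, so '1' is the derived state throughout.
Only P, T, and V show the derived state '1' for I, supporting them as a clade.
II: derived state '1' in P, R, T, and V only — synapomorphy for {P, R, T, V}.
III (derived state '1') is unique to P (autapomorphy; uninformative for grouping).
IV (derived state '1') is unique to R (autapomorphy; uninformative for grouping).
V (derived state '1') is shared by P and V — a synapomorphy uniting that clade.
Most parsimonious ingroup topology: (((T,(P,V)),R),B).
The clade {P, V} is supported by V: its derived state '1' occurs in exactly those taxa and in no other taxon (including the outgroup).

V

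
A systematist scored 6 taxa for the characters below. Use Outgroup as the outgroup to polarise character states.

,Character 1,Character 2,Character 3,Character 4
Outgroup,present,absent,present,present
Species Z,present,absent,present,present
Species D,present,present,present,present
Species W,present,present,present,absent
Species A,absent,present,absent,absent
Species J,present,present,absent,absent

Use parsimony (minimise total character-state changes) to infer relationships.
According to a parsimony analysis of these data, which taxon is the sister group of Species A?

Species J

Character polarity is set by the outgroup: the derived state is whichever differs from the outgroup's state, so for Character 1, Character 3, Character 4 the derived state is 'absent', and for the remaining characters it is 'present'.
Character 1: derived state 'absent' in Species A only — an autapomorphy, so it tells us nothing about relationships among taxa.
Character 2 (derived state 'present') is shared by Species A, Species D, Species J, and Species W — a synapomorphy uniting that clade.
Character 3: derived state 'absent' in Species A and Species J only — synapomorphy for {Species A, Species J}.
Only Species A, Species J, and Species W show the derived state 'absent' for Character 4, supporting them as a clade.
Most parsimonious ingroup topology: (Species Z,(Species D,(Species W,(Species A,Species J)))).
Species A and Species J form a cherry on this tree, so they are sister taxa.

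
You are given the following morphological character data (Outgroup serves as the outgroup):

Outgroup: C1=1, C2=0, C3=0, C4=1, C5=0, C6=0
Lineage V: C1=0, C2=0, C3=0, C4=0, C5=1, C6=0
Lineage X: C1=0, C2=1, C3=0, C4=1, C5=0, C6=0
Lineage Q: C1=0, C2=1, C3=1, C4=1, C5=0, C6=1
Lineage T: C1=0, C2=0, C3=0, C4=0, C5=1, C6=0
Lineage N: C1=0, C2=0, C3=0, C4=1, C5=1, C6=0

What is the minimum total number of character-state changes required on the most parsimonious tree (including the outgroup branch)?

6

Character polarity is set by the outgroup: the derived state is whichever differs from the outgroup's state, so for C1, C4 the derived state is '0', and for the remaining characters it is '1'.
All ingroup taxa share the derived state '0' for C1; it defines the ingroup but does not resolve relationships within it.
Only Lineage Q and Lineage X show the derived state '1' for C2, supporting them as a clade.
C3: derived state '1' in Lineage Q only — an autapomorphy, so it tells us nothing about relationships among taxa.
C4: derived state '0' in Lineage T and Lineage V only — synapomorphy for {Lineage T, Lineage V}.
C5 (derived state '1') is shared by Lineage N, Lineage T, and Lineage V — a synapomorphy uniting that clade.
C6 (derived state '1') is unique to Lineage Q (autapomorphy; uninformative for grouping).
Most parsimonious ingroup topology: (((Lineage V,Lineage T),Lineage N),(Lineage X,Lineage Q)).
Changes per character on this tree: C1: 1; C2: 1; C3: 1; C4: 1; C5: 1; C6: 1.
Total = 6.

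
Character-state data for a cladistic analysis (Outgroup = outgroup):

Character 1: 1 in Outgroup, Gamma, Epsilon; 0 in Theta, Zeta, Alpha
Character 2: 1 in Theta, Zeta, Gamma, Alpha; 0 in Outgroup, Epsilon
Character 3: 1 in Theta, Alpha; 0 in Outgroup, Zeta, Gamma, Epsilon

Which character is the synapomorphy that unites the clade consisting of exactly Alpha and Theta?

Character 3

Character polarity is set by the outgroup: the derived state is whichever differs from the outgroup's state, so for Character 1 the derived state is '0', and for the remaining characters it is '1'.
Character 1: derived state '0' in Alpha, Theta, and Zeta only — synapomorphy for {Alpha, Theta, Zeta}.
Only Alpha, Gamma, Theta, and Zeta show the derived state '1' for Character 2, supporting them as a clade.
Only Alpha and Theta show the derived state '1' for Character 3, supporting them as a clade.
Most parsimonious ingroup topology: ((((Theta,Alpha),Zeta),Gamma),Epsilon).
The clade {Alpha, Theta} is supported by Character 3: its derived state '1' occurs in exactly those taxa and in no other taxon (including the outgroup).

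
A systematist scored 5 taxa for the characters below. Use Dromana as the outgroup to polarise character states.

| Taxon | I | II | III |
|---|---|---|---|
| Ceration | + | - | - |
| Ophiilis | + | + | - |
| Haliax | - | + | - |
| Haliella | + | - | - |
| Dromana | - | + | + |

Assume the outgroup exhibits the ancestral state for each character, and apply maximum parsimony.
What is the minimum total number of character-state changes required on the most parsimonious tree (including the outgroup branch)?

Character polarity is set by the outgroup: the derived state is whichever differs from the outgroup's state, so for II, III the derived state is '-', and for the remaining characters it is '+'.
I: derived state '+' in Ceration, Haliella, and Ophiilis only — synapomorphy for {Ceration, Haliella, Ophiilis}.
II: derived state '-' in Ceration and Haliella only — synapomorphy for {Ceration, Haliella}.
All ingroup taxa share the derived state '-' for III; it defines the ingroup but does not resolve relationships within it.
Most parsimonious ingroup topology: ((Ophiilis,(Haliella,Ceration)),Haliax).
Changes per character on this tree: I: 1; II: 1; III: 1.
Total = 3.

3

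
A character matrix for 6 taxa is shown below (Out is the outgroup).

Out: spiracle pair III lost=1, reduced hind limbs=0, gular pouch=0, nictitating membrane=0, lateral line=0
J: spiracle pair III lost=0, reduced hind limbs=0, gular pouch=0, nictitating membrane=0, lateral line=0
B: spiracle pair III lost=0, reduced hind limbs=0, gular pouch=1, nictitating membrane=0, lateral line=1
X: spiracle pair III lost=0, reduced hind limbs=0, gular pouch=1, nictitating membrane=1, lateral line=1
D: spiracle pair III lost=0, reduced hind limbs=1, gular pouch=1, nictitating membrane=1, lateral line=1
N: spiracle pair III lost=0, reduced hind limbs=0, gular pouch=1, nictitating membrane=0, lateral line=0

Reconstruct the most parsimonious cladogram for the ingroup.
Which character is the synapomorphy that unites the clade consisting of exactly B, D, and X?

Character polarity is set by the outgroup: the derived state is whichever differs from the outgroup's state, so for spiracle pair III lost the derived state is '0', and for the remaining characters it is '1'.
All ingroup taxa share the derived state '0' for spiracle pair III lost; it defines the ingroup but does not resolve relationships within it.
reduced hind limbs (derived state '1') is unique to D (autapomorphy; uninformative for grouping).
Only B, D, N, and X show the derived state '1' for gular pouch, supporting them as a clade.
nictitating membrane: derived state '1' in D and X only — synapomorphy for {D, X}.
lateral line (derived state '1') is shared by B, D, and X — a synapomorphy uniting that clade.
Most parsimonious ingroup topology: (J,((B,(X,D)),N)).
The clade {B, D, X} is supported by lateral line: its derived state '1' occurs in exactly those taxa and in no other taxon (including the outgroup).

lateral line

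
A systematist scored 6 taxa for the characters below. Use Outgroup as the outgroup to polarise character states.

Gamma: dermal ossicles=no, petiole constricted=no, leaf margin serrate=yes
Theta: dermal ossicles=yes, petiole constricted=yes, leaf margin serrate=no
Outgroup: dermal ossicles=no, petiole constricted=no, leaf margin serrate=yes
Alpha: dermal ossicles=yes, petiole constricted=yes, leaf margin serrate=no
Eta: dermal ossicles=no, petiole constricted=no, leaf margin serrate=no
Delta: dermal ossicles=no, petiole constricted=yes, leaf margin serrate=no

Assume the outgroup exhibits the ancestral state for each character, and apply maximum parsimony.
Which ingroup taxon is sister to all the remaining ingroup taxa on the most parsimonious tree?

Gamma

Character polarity is set by the outgroup: the derived state is whichever differs from the outgroup's state, so for leaf margin serrate the derived state is 'no', and for the remaining characters it is 'yes'.
dermal ossicles: derived state 'yes' in Alpha and Theta only — synapomorphy for {Alpha, Theta}.
Only Alpha, Delta, and Theta show the derived state 'yes' for petiole constricted, supporting them as a clade.
Only Alpha, Delta, Eta, and Theta show the derived state 'no' for leaf margin serrate, supporting them as a clade.
Most parsimonious ingroup topology: ((((Alpha,Theta),Delta),Eta),Gamma).
Gamma is sister to the clade containing all other ingroup taxa, so it is the earliest-diverging (most basal) ingroup lineage.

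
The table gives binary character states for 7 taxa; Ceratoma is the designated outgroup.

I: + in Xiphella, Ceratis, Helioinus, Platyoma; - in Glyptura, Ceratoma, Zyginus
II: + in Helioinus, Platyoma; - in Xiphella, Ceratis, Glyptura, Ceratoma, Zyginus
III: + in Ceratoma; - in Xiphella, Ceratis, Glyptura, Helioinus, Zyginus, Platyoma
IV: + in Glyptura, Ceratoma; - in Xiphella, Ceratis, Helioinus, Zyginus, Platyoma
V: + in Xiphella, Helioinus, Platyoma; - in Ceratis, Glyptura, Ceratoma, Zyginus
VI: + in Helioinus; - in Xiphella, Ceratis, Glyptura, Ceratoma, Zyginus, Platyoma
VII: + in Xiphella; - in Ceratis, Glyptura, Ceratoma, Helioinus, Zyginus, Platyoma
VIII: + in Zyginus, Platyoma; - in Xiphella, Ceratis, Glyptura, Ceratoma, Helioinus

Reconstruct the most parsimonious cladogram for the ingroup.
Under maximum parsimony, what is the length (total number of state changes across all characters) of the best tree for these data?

Character polarity is set by the outgroup: the derived state is whichever differs from the outgroup's state, so for III, IV the derived state is '-', and for the remaining characters it is '+'.
Only Ceratis, Helioinus, Platyoma, and Xiphella show the derived state '+' for I, supporting them as a clade.
Only Helioinus and Platyoma show the derived state '+' for II, supporting them as a clade.
III (derived state '-') is shared by all ingroup taxa — unites the whole ingroup.
Only Ceratis, Helioinus, Platyoma, Xiphella, and Zyginus show the derived state '-' for IV, supporting them as a clade.
V: derived state '+' in Helioinus, Platyoma, and Xiphella only — synapomorphy for {Helioinus, Platyoma, Xiphella}.
VI: derived state '+' in Helioinus only — an autapomorphy, so it tells us nothing about relationships among taxa.
VII: derived state '+' in Xiphella only — an autapomorphy, so it tells us nothing about relationships among taxa.
VIII (state '+') occurs in Platyoma and Zyginus but conflicts with the nesting implied by the other characters — most parsimoniously interpreted as homoplasy.
Most parsimonious ingroup topology: (((Ceratis,((Platyoma,Helioinus),Xiphella)),Zyginus),Glyptura).
Changes per character on this tree: I: 1; II: 1; III: 1; IV: 1; V: 1; VI: 1; VII: 1; VIII: 2.
Total = 9.

9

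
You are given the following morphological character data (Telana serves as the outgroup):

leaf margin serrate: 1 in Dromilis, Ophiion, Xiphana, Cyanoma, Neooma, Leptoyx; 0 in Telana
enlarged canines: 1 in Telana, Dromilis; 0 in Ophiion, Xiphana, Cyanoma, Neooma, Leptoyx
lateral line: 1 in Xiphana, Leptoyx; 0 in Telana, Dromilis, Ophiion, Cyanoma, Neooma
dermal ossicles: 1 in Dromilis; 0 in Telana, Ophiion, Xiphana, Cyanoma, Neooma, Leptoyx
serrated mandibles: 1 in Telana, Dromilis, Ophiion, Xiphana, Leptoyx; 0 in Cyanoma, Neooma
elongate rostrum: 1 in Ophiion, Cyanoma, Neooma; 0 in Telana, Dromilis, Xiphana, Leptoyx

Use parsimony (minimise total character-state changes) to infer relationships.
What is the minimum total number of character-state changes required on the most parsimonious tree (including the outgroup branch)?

Character polarity is set by the outgroup: the derived state is whichever differs from the outgroup's state, so for enlarged canines, serrated mandibles the derived state is '0', and for the remaining characters it is '1'.
leaf margin serrate (derived state '1') is shared by all ingroup taxa — unites the whole ingroup.
Only Cyanoma, Leptoyx, Neooma, Ophiion, and Xiphana show the derived state '0' for enlarged canines, supporting them as a clade.
Only Leptoyx and Xiphana show the derived state '1' for lateral line, supporting them as a clade.
dermal ossicles (derived state '1') is unique to Dromilis (autapomorphy; uninformative for grouping).
serrated mandibles (derived state '0') is shared by Cyanoma and Neooma — a synapomorphy uniting that clade.
Only Cyanoma, Neooma, and Ophiion show the derived state '1' for elongate rostrum, supporting them as a clade.
Most parsimonious ingroup topology: (Dromilis,((Ophiion,(Cyanoma,Neooma)),(Xiphana,Leptoyx))).
Changes per character on this tree: leaf margin serrate: 1; enlarged canines: 1; lateral line: 1; dermal ossicles: 1; serrated mandibles: 1; elongate rostrum: 1.
Total = 6.

6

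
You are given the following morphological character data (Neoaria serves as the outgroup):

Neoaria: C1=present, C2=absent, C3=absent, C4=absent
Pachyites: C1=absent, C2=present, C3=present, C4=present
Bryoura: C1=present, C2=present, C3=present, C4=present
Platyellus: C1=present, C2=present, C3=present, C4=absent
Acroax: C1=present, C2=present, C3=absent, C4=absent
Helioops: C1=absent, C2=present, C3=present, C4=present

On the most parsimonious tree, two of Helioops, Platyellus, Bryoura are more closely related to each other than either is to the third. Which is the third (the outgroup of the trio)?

Platyellus

Character polarity is set by the outgroup: the derived state is whichever differs from the outgroup's state, so for C1 the derived state is 'absent', and for the remaining characters it is 'present'.
Only Helioops and Pachyites show the derived state 'absent' for C1, supporting them as a clade.
C2 (derived state 'present') is shared by all ingroup taxa — unites the whole ingroup.
Only Bryoura, Helioops, Pachyites, and Platyellus show the derived state 'present' for C3, supporting them as a clade.
Only Bryoura, Helioops, and Pachyites show the derived state 'present' for C4, supporting them as a clade.
Most parsimonious ingroup topology: ((((Pachyites,Helioops),Bryoura),Platyellus),Acroax).
Bryoura and Helioops share a more recent common ancestor with each other than either does with Platyellus, so Platyellus is the least closely related of the three.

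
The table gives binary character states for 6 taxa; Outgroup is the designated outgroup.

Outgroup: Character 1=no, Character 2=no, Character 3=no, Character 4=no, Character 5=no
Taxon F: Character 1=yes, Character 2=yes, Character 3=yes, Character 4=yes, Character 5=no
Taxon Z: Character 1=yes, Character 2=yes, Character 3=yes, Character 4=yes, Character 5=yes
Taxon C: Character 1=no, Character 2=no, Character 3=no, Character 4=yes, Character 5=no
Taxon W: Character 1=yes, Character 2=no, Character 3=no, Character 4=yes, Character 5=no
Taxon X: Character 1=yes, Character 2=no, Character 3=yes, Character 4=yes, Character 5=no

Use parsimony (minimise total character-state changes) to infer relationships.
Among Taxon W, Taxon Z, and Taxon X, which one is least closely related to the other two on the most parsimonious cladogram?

The outgroup has state 'no' for every character, so 'yes' is the derived state throughout.
Character 1: derived state 'yes' in Taxon F, Taxon W, Taxon X, and Taxon Z only — synapomorphy for {Taxon F, Taxon W, Taxon X, Taxon Z}.
Only Taxon F and Taxon Z show the derived state 'yes' for Character 2, supporting them as a clade.
Only Taxon F, Taxon X, and Taxon Z show the derived state 'yes' for Character 3, supporting them as a clade.
All ingroup taxa share the derived state 'yes' for Character 4; it defines the ingroup but does not resolve relationships within it.
Character 5: derived state 'yes' in Taxon Z only — an autapomorphy, so it tells us nothing about relationships among taxa.
Most parsimonious ingroup topology: ((((Taxon F,Taxon Z),Taxon X),Taxon W),Taxon C).
Taxon X and Taxon Z share a more recent common ancestor with each other than either does with Taxon W, so Taxon W is the least closely related of the three.

Taxon W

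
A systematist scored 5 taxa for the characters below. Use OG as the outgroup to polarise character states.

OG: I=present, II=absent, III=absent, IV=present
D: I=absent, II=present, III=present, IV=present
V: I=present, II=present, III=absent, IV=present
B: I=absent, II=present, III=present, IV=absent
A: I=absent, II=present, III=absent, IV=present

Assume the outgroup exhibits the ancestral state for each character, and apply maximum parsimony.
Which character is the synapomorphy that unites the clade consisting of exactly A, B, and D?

I

Character polarity is set by the outgroup: the derived state is whichever differs from the outgroup's state, so for I, IV the derived state is 'absent', and for the remaining characters it is 'present'.
I: derived state 'absent' in A, B, and D only — synapomorphy for {A, B, D}.
All ingroup taxa share the derived state 'present' for II; it defines the ingroup but does not resolve relationships within it.
III (derived state 'present') is shared by B and D — a synapomorphy uniting that clade.
IV: derived state 'absent' in B only — an autapomorphy, so it tells us nothing about relationships among taxa.
Most parsimonious ingroup topology: (((D,B),A),V).
The clade {A, B, D} is supported by I: its derived state 'absent' occurs in exactly those taxa and in no other taxon (including the outgroup).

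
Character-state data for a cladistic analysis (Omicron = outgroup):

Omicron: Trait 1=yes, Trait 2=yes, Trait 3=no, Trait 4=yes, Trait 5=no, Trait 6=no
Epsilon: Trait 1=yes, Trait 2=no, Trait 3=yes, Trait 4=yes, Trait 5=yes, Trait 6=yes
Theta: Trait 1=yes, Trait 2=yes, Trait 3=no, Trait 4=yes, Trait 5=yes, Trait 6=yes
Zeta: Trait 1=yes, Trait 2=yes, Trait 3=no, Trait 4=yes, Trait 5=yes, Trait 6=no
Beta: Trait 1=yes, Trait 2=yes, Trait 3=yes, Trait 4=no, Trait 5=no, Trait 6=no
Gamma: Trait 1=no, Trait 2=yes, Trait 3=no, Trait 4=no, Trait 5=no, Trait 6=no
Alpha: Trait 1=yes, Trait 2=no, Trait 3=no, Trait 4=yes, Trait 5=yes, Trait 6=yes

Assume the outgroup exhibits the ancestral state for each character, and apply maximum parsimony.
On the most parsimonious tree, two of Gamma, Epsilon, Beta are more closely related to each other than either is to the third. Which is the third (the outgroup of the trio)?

Epsilon

Character polarity is set by the outgroup: the derived state is whichever differs from the outgroup's state, so for Trait 1, Trait 2, Trait 4 the derived state is 'no', and for the remaining characters it is 'yes'.
Trait 1: derived state 'no' in Gamma only — an autapomorphy, so it tells us nothing about relationships among taxa.
Trait 2 (derived state 'no') is shared by Alpha and Epsilon — a synapomorphy uniting that clade.
Trait 3 groups Beta and Epsilon, which is incompatible with the clades supported by the remaining characters; treating it as convergent (homoplasy) costs fewer steps than any alternative tree.
Only Beta and Gamma show the derived state 'no' for Trait 4, supporting them as a clade.
Trait 5: derived state 'yes' in Alpha, Epsilon, Theta, and Zeta only — synapomorphy for {Alpha, Epsilon, Theta, Zeta}.
Trait 6: derived state 'yes' in Alpha, Epsilon, and Theta only — synapomorphy for {Alpha, Epsilon, Theta}.
Most parsimonious ingroup topology: ((((Epsilon,Alpha),Theta),Zeta),(Beta,Gamma)).
Beta and Gamma share a more recent common ancestor with each other than either does with Epsilon, so Epsilon is the least closely related of the three.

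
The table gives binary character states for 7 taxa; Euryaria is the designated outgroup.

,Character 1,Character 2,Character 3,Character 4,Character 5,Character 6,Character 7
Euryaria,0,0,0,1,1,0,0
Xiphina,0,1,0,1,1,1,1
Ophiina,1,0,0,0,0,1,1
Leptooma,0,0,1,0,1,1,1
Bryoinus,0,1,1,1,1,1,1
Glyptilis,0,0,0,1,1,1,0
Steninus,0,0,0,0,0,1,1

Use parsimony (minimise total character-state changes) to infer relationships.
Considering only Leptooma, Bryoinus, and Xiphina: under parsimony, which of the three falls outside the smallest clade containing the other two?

Character polarity is set by the outgroup: the derived state is whichever differs from the outgroup's state, so for Character 4, Character 5 the derived state is '0', and for the remaining characters it is '1'.
Character 1: derived state '1' in Ophiina only — an autapomorphy, so it tells us nothing about relationships among taxa.
Character 2: derived state '1' in Bryoinus and Xiphina only — synapomorphy for {Bryoinus, Xiphina}.
Character 3 (state '1') occurs in Bryoinus and Leptooma but conflicts with the nesting implied by the other characters — most parsimoniously interpreted as homoplasy.
Only Leptooma, Ophiina, and Steninus show the derived state '0' for Character 4, supporting them as a clade.
Character 5 (derived state '0') is shared by Ophiina and Steninus — a synapomorphy uniting that clade.
All ingroup taxa share the derived state '1' for Character 6; it defines the ingroup but does not resolve relationships within it.
Character 7 (derived state '1') is shared by Bryoinus, Leptooma, Ophiina, Steninus, and Xiphina — a synapomorphy uniting that clade.
Most parsimonious ingroup topology: (((Xiphina,Bryoinus),((Ophiina,Steninus),Leptooma)),Glyptilis).
Xiphina and Bryoinus share a more recent common ancestor with each other than either does with Leptooma, so Leptooma is the least closely related of the three.

Leptooma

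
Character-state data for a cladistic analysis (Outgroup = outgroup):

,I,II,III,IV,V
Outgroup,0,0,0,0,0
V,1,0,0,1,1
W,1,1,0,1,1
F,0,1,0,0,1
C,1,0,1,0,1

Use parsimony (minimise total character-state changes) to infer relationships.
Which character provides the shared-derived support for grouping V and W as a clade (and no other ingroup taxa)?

IV

The outgroup has state '0' for every character, so '1' is the derived state throughout.
I: derived state '1' in C, V, and W only — synapomorphy for {C, V, W}.
II groups F and W, which is incompatible with the clades supported by the remaining characters; treating it as convergent (homoplasy) costs fewer steps than any alternative tree.
III (derived state '1') is unique to C (autapomorphy; uninformative for grouping).
Only V and W show the derived state '1' for IV, supporting them as a clade.
All ingroup taxa share the derived state '1' for V; it defines the ingroup but does not resolve relationships within it.
Most parsimonious ingroup topology: (((V,W),C),F).
The clade {V, W} is supported by IV: its derived state '1' occurs in exactly those taxa and in no other taxon (including the outgroup).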